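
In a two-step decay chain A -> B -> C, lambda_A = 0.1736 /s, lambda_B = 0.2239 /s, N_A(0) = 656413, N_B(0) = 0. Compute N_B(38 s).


N_B(t) = lambda_A * N_A0 / (lambda_B - lambda_A) * [exp(-lambda_A*t) - exp(-lambda_B*t)]
exp(-0.1736*38) = 0.001364728; exp(-0.2239*38) = 2.018068e-04
N_B = 0.1736 * 656413 / (0.2239 - 0.1736) * (0.001364728 - 2.018068e-04)
N_B = 2634.6

2634.6


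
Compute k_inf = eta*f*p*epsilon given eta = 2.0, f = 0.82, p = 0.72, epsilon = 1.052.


k_inf = eta * f * p * epsilon
k_inf = 2.0 * 0.82 * 0.72 * 1.052
k_inf = 1.2422

1.2422


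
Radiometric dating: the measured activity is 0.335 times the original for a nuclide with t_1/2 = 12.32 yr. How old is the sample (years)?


lambda = ln(2) / t_half = ln(2) / 12.32 = 0.05626195 /yr
t = -ln(A/A0) / lambda
t = -ln(0.335) / 0.05626195
t = 19.438 yr

19.438


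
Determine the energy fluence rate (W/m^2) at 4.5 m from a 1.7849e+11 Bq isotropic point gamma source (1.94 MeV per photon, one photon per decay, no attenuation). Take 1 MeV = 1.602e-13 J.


psi = A * E * 1.602e-13 / (4*pi*r^2)
psi = 1.7849e+11 * 1.94 * 1.602e-13 / (4*pi*4.5^2)
psi = 2.1799e-04 W/m^2

2.1799e-04


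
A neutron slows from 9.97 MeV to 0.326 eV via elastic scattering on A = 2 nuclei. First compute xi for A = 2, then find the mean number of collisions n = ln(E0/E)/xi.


xi = 1 + (A-1)^2/(2A)*ln((A-1)/(A+1)) = 0.7253469 (for A = 2)
n = ln(E0/E) / xi
n = ln(9.97e6 / 0.326) / 0.7253469
n = ln(3.058282e+07) / 0.7253469 = 23.762

23.762


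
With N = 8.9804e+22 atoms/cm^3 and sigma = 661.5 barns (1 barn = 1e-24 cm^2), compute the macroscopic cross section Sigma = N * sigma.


Sigma = N * sigma_barns * 1e-24
Sigma = 8.9804e+22 * 661.5 * 1e-24
Sigma = 59.405 /cm

59.405


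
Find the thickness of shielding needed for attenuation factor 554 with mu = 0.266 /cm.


x = ln(factor) / mu
x = ln(554) / 0.266
x = 23.749 cm

23.749


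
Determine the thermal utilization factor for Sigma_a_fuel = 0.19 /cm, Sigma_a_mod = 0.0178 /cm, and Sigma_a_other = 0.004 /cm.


f = Sigma_a_fuel / (Sigma_a_fuel + Sigma_a_mod + Sigma_a_other)
f = 0.19 / (0.19 + 0.0178 + 0.004)
f = 0.89707

0.89707


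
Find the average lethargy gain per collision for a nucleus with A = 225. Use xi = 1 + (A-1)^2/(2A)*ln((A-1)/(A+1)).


xi = 1 + (A-1)^2/(2A) * ln((A-1)/(A+1))
xi = 1 + (225-1)^2/(2*225) * ln((225-1)/(225 +1))
xi = 0.0088626

0.0088626


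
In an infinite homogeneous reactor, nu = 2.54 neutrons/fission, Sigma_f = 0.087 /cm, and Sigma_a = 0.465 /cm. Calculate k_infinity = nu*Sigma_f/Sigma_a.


k_inf = nu * Sigma_f / Sigma_a
k_inf = 2.54 * 0.087 / 0.465
k_inf = 0.47523

0.47523


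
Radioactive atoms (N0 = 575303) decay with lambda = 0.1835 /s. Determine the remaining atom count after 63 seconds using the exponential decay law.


N = N0 * exp(-lambda * t)
N = 575303 * exp(-0.1835 * 63)
N = 5.4857

5.4857


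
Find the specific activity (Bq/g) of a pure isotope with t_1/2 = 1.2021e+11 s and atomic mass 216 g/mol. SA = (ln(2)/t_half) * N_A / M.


lambda = ln(2) / t_half = ln(2) / 1.2021e+11 = 5.766136e-12 /s
SA = lambda * N_A / M
SA = 5.766136e-12 * 6.022e23 / 216
SA = 1.6076e+10 Bq/g

1.6076e+10


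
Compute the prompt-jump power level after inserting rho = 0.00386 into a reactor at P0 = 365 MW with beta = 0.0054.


P1/P0 = beta / (beta - rho)
P1/P0 = 0.0054 / (0.0054 - 0.00386) = 3.506494
P1 = 365 * 3.506494 = 1279.9 MW

1279.9


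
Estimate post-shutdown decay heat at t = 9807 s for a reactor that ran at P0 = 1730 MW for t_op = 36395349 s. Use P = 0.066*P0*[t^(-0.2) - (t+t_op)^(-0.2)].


P/P0 = 0.066 * [t^(-0.2) - (t + t_op)^(-0.2)]
P/P0 = 0.066 * [9807^(-0.2) - (9807 + 36395349)^(-0.2)]
P/P0 = 0.066 * [0.1591083 - 0.03074450] = 0.008472011
P = 1730 * 0.008472011 = 14.657 MW

14.657


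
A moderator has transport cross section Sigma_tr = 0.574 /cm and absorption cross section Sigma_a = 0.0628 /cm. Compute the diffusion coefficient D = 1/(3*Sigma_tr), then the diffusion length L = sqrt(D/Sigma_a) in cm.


D = 1 / (3 * Sigma_tr) = 1 / (3 * 0.574) = 0.5807201 cm
L = sqrt(D / Sigma_a)
L = sqrt(0.5807201 / 0.0628)
L = 3.0409 cm

3.0409


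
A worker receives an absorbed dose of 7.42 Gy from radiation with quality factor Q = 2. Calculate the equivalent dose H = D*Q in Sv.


H = D * Q
H = 7.42 * 2
H = 14.840 Sv

14.840


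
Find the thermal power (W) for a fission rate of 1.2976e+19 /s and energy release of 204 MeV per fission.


P = fission_rate * E_MeV * 1.602e-13
P = 1.2976e+19 * 204 * 1.602e-13
P = 4.2407e+08 W

4.2407e+08


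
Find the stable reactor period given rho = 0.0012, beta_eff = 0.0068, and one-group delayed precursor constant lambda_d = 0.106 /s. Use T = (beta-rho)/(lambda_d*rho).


T = (beta - rho) / (lambda_d * rho)
T = (0.0068 - 0.0012) / (0.106 * 0.0012)
T = 44.025 s

44.025


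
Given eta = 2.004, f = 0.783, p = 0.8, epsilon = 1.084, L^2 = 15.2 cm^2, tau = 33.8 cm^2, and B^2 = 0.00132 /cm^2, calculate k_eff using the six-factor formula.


k_inf = eta*f*p*eps = 2.004*0.783*0.8*1.084 = 1.360751
P_TNL = 1/(1 + L^2*B^2) = 1/(1 + 15.2*0.00132) = 0.9803306
P_FNL = exp(-B^2*tau) = exp(-0.00132*33.8) = 0.9563647
k_eff = k_inf * P_TNL * P_FNL = 1.360751 * 0.9803306 * 0.9563647
k_eff = 1.2758

1.2758


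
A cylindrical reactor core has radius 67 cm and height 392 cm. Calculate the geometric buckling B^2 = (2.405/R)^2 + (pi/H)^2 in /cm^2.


B^2 = (2.405/R)^2 + (pi/H)^2
B^2 = (2.405/67)^2 + (pi/392)^2
B^2 = 0.0013527 /cm^2

0.0013527


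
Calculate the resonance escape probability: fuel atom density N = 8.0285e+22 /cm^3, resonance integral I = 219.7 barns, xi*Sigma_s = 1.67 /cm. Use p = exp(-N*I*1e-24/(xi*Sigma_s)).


p = exp(-N * I * 1e-24 / (xi*Sigma_s))
p = exp(-8.0285e+22 * 219.7 * 1e-24 / 1.67)
p = 2.5880e-05

2.5880e-05


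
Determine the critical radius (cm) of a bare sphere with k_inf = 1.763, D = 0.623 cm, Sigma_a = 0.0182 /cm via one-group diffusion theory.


L^2 = D / Sigma_a = 0.623 / 0.0182 = 34.23077 cm^2
B_m^2 = (k_inf - 1) / L^2 = (1.763 - 1) / 34.23077 = 0.02228989 /cm^2
For a bare sphere: B_g = pi/R, so R_c = pi / sqrt(B_m^2)
R_c = pi / sqrt(0.02228989) = 21.042 cm

21.042


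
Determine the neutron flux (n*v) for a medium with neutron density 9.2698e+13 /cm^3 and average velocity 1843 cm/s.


phi = n * v
phi = 9.2698e+13 * 1843
phi = 1.7084e+17 /cm^2/s

1.7084e+17


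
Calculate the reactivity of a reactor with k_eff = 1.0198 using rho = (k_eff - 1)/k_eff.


rho = (k_eff - 1) / k_eff
rho = (1.0198 - 1) / 1.0198
rho = 0.019416

0.019416


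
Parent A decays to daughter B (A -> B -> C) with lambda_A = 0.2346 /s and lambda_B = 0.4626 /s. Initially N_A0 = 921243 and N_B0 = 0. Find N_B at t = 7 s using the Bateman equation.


N_B(t) = lambda_A * N_A0 / (lambda_B - lambda_A) * [exp(-lambda_A*t) - exp(-lambda_B*t)]
exp(-0.2346*7) = 0.1935538; exp(-0.4626*7) = 0.03923445
N_B = 0.2346 * 921243 / (0.4626 - 0.2346) * (0.1935538 - 0.03923445)
N_B = 146281

146281


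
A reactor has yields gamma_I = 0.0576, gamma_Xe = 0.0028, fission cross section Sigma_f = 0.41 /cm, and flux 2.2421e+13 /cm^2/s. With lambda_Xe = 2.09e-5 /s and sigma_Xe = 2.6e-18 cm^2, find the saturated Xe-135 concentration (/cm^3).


Xe_eq = (gamma_I + gamma_Xe) * Sigma_f * phi / (lambda_Xe + sigma_Xe * phi)
Numerator = (0.0576 + 0.0028) * 0.41 * 2.2421e+13 = 5.552336e+11
Denominator = 2.09e-5 + 2.6e-18 * 2.2421e+13 = 7.919460e-05
Xe_eq = 5.552336e+11 / 7.919460e-05 = 7.0110e+15 /cm^3

7.0110e+15


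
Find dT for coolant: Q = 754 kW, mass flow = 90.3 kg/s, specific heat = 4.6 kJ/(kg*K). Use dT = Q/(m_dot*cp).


dT = Q / (m_dot * cp)
dT = 754 / (90.3 * 4.6)
dT = 1.8152 C

1.8152


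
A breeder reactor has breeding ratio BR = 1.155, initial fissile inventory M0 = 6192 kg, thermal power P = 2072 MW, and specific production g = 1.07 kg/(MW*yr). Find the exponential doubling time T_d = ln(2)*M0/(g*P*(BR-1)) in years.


Breeding gain G = BR - 1 = 1.155 - 1 = 0.155
Fissile production rate = g * P * G = 1.07 * 2072 * 0.155 = 343.6412 kg/yr
T_d = ln(2) * M0 / (g * P * G)
T_d = ln(2) * 6192 / 343.6412 = 12.490 yr

12.490


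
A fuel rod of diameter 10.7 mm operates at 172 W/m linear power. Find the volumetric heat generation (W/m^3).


r = D / 2 / 1000 = 10.7 / 2 / 1000 = 0.00535 m
q''' = q' / (pi * r^2)
q''' = 172 / (pi * 0.00535^2)
q''' = 1.9128e+06 W/m^3

1.9128e+06


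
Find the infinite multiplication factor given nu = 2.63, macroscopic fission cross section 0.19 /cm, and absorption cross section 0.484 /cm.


k_inf = nu * Sigma_f / Sigma_a
k_inf = 2.63 * 0.19 / 0.484
k_inf = 1.0324

1.0324


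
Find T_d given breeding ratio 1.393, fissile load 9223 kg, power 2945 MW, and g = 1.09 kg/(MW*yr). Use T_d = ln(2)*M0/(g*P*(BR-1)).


Breeding gain G = BR - 1 = 1.393 - 1 = 0.393
Fissile production rate = g * P * G = 1.09 * 2945 * 0.393 = 1261.54965 kg/yr
T_d = ln(2) * M0 / (g * P * G)
T_d = ln(2) * 9223 / 1261.54965 = 5.0675 yr

5.0675


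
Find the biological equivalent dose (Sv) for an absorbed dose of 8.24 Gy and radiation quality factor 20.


H = D * Q
H = 8.24 * 20
H = 164.80 Sv

164.80


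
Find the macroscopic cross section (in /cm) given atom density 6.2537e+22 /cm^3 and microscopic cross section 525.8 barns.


Sigma = N * sigma_barns * 1e-24
Sigma = 6.2537e+22 * 525.8 * 1e-24
Sigma = 32.882 /cm

32.882


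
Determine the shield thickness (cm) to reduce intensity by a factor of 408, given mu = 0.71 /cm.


x = ln(factor) / mu
x = ln(408) / 0.71
x = 8.4666 cm

8.4666


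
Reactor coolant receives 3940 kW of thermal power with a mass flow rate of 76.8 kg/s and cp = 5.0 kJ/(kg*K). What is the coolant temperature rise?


dT = Q / (m_dot * cp)
dT = 3940 / (76.8 * 5.0)
dT = 10.260 C

10.260


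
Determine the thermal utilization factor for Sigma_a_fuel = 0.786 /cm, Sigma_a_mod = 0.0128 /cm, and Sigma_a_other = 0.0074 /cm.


f = Sigma_a_fuel / (Sigma_a_fuel + Sigma_a_mod + Sigma_a_other)
f = 0.786 / (0.786 + 0.0128 + 0.0074)
f = 0.97494

0.97494


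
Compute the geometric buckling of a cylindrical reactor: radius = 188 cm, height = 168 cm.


B^2 = (2.405/R)^2 + (pi/H)^2
B^2 = (2.405/188)^2 + (pi/168)^2
B^2 = 5.1334e-04 /cm^2

5.1334e-04


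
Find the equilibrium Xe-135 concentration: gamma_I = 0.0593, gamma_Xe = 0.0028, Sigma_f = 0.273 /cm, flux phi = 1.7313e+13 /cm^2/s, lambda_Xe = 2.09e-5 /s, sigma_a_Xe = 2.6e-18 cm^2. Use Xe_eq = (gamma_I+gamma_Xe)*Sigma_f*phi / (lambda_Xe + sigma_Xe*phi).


Xe_eq = (gamma_I + gamma_Xe) * Sigma_f * phi / (lambda_Xe + sigma_Xe * phi)
Numerator = (0.0593 + 0.0028) * 0.273 * 1.7313e+13 = 2.935125e+11
Denominator = 2.09e-5 + 2.6e-18 * 1.7313e+13 = 6.591380e-05
Xe_eq = 2.935125e+11 / 6.591380e-05 = 4.4530e+15 /cm^3

4.4530e+15


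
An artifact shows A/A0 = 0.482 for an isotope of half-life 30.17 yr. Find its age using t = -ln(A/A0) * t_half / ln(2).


lambda = ln(2) / t_half = ln(2) / 30.17 = 0.02297472 /yr
t = -ln(A/A0) / lambda
t = -ln(0.482) / 0.02297472
t = 31.766 yr

31.766


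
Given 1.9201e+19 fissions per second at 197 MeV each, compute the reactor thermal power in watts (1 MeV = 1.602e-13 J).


P = fission_rate * E_MeV * 1.602e-13
P = 1.9201e+19 * 197 * 1.602e-13
P = 6.0597e+08 W

6.0597e+08


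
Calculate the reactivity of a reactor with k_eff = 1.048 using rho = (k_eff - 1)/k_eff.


rho = (k_eff - 1) / k_eff
rho = (1.048 - 1) / 1.048
rho = 0.045802

0.045802


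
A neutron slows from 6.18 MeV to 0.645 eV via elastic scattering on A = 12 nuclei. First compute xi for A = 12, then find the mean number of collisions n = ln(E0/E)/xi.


xi = 1 + (A-1)^2/(2A)*ln((A-1)/(A+1)) = 0.1577690 (for A = 12)
n = ln(E0/E) / xi
n = ln(6.18e6 / 0.645) / 0.1577690
n = ln(9.581395e+06) / 0.1577690 = 101.89

101.89


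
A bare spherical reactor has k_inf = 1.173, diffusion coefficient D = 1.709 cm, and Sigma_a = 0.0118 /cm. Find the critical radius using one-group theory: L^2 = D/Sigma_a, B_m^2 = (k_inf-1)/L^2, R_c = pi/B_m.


L^2 = D / Sigma_a = 1.709 / 0.0118 = 144.8305 cm^2
B_m^2 = (k_inf - 1) / L^2 = (1.173 - 1) / 144.8305 = 0.001194500 /cm^2
For a bare sphere: B_g = pi/R, so R_c = pi / sqrt(B_m^2)
R_c = pi / sqrt(0.001194500) = 90.899 cm

90.899


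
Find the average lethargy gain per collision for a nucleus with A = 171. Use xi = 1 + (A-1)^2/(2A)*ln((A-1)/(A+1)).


xi = 1 + (A-1)^2/(2A) * ln((A-1)/(A+1))
xi = 1 + (171-1)^2/(2*171) * ln((171-1)/(171 +1))
xi = 0.011650

0.011650


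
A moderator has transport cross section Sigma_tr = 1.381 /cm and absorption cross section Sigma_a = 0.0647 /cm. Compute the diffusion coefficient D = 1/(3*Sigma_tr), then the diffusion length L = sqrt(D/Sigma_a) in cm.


D = 1 / (3 * Sigma_tr) = 1 / (3 * 1.381) = 0.2413710 cm
L = sqrt(D / Sigma_a)
L = sqrt(0.2413710 / 0.0647)
L = 1.9315 cm

1.9315


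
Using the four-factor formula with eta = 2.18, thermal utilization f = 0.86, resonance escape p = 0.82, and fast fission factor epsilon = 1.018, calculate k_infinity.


k_inf = eta * f * p * epsilon
k_inf = 2.18 * 0.86 * 0.82 * 1.018
k_inf = 1.5650

1.5650


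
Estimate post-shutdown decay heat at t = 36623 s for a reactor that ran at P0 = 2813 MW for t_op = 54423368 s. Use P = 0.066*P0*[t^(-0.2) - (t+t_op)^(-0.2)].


P/P0 = 0.066 * [t^(-0.2) - (t + t_op)^(-0.2)]
P/P0 = 0.066 * [36623^(-0.2) - (36623 + 54423368)^(-0.2)]
P/P0 = 0.066 * [0.1222501 - 0.02836511] = 0.006196409
P = 2813 * 0.006196409 = 17.430 MW

17.430


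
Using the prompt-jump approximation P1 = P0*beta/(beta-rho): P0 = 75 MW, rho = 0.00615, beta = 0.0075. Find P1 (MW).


P1/P0 = beta / (beta - rho)
P1/P0 = 0.0075 / (0.0075 - 0.00615) = 5.555556
P1 = 75 * 5.555556 = 416.67 MW

416.67


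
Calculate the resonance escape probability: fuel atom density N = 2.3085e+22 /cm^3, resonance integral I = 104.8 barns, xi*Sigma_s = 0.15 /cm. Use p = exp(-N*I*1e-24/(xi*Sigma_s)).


p = exp(-N * I * 1e-24 / (xi*Sigma_s))
p = exp(-2.3085e+22 * 104.8 * 1e-24 / 0.15)
p = 9.8943e-08

9.8943e-08


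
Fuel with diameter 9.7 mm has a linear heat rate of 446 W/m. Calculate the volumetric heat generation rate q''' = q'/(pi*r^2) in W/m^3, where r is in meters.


r = D / 2 / 1000 = 9.7 / 2 / 1000 = 0.00485 m
q''' = q' / (pi * r^2)
q''' = 446 / (pi * 0.00485^2)
q''' = 6.0353e+06 W/m^3

6.0353e+06


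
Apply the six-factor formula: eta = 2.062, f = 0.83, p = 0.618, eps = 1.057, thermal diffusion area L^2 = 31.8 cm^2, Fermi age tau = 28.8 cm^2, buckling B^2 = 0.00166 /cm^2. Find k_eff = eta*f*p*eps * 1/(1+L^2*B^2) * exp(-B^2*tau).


k_inf = eta*f*p*eps = 2.062*0.83*0.618*1.057 = 1.117970
P_TNL = 1/(1 + L^2*B^2) = 1/(1 + 31.8*0.00166) = 0.9498589
P_FNL = exp(-B^2*tau) = exp(-0.00166*28.8) = 0.9533168
k_eff = k_inf * P_TNL * P_FNL = 1.117970 * 0.9498589 * 0.9533168
k_eff = 1.0123

1.0123


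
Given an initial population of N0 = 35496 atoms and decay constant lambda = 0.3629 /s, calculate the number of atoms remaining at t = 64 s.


N = N0 * exp(-lambda * t)
N = 35496 * exp(-0.3629 * 64)
N = 2.9069e-06

2.9069e-06


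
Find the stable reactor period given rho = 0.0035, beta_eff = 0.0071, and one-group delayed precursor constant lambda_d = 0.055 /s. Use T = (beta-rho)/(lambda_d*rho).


T = (beta - rho) / (lambda_d * rho)
T = (0.0071 - 0.0035) / (0.055 * 0.0035)
T = 18.701 s

18.701


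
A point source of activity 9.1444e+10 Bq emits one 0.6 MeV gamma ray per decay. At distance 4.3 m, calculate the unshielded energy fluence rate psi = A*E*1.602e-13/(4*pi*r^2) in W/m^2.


psi = A * E * 1.602e-13 / (4*pi*r^2)
psi = 9.1444e+10 * 0.6 * 1.602e-13 / (4*pi*4.3^2)
psi = 3.7829e-05 W/m^2

3.7829e-05


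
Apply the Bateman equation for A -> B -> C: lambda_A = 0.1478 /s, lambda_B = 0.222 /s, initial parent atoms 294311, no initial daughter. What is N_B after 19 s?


N_B(t) = lambda_A * N_A0 / (lambda_B - lambda_A) * [exp(-lambda_A*t) - exp(-lambda_B*t)]
exp(-0.1478*19) = 0.06031346; exp(-0.222*19) = 0.01472807
N_B = 0.1478 * 294311 / (0.222 - 0.1478) * (0.06031346 - 0.01472807)
N_B = 26724

26724


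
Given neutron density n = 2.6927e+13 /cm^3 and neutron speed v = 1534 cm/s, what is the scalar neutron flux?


phi = n * v
phi = 2.6927e+13 * 1534
phi = 4.1306e+16 /cm^2/s

4.1306e+16


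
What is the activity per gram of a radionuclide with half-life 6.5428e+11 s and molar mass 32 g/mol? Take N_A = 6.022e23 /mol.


lambda = ln(2) / t_half = ln(2) / 6.5428e+11 = 1.059405e-12 /s
SA = lambda * N_A / M
SA = 1.059405e-12 * 6.022e23 / 32
SA = 1.9937e+10 Bq/g

1.9937e+10


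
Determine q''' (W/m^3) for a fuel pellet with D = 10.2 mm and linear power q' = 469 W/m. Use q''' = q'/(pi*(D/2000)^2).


r = D / 2 / 1000 = 10.2 / 2 / 1000 = 0.0051 m
q''' = q' / (pi * r^2)
q''' = 469 / (pi * 0.0051^2)
q''' = 5.7396e+06 W/m^3

5.7396e+06


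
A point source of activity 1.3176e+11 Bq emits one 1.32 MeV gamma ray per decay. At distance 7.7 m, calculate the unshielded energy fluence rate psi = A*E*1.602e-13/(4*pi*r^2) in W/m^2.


psi = A * E * 1.602e-13 / (4*pi*r^2)
psi = 1.3176e+11 * 1.32 * 1.602e-13 / (4*pi*7.7^2)
psi = 3.7396e-05 W/m^2

3.7396e-05


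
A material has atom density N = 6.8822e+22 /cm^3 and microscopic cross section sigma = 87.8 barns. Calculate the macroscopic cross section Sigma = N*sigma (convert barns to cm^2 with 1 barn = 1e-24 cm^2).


Sigma = N * sigma_barns * 1e-24
Sigma = 6.8822e+22 * 87.8 * 1e-24
Sigma = 6.0426 /cm

6.0426


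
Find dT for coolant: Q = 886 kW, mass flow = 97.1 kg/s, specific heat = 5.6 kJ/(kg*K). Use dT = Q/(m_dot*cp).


dT = Q / (m_dot * cp)
dT = 886 / (97.1 * 5.6)
dT = 1.6294 C

1.6294


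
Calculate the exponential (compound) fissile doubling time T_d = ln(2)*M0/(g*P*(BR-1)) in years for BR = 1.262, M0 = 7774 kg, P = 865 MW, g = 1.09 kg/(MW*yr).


Breeding gain G = BR - 1 = 1.262 - 1 = 0.262
Fissile production rate = g * P * G = 1.09 * 865 * 0.262 = 247.0267 kg/yr
T_d = ln(2) * M0 / (g * P * G)
T_d = ln(2) * 7774 / 247.0267 = 21.814 yr

21.814


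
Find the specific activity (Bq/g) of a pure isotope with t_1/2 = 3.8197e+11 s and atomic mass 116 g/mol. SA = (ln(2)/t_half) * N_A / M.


lambda = ln(2) / t_half = ln(2) / 3.8197e+11 = 1.814664e-12 /s
SA = lambda * N_A / M
SA = 1.814664e-12 * 6.022e23 / 116
SA = 9.4206e+09 Bq/g

9.4206e+09


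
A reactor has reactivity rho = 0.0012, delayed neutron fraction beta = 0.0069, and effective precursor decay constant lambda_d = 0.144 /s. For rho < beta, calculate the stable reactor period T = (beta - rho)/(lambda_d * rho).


T = (beta - rho) / (lambda_d * rho)
T = (0.0069 - 0.0012) / (0.144 * 0.0012)
T = 32.986 s

32.986


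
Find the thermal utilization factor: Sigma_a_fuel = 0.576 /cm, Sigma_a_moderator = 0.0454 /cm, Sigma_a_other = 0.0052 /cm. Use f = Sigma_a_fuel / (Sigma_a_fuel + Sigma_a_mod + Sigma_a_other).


f = Sigma_a_fuel / (Sigma_a_fuel + Sigma_a_mod + Sigma_a_other)
f = 0.576 / (0.576 + 0.0454 + 0.0052)
f = 0.91925

0.91925


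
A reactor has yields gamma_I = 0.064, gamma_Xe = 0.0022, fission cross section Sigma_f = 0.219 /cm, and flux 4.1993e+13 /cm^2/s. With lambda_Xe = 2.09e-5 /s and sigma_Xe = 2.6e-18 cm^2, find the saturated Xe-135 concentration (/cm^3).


Xe_eq = (gamma_I + gamma_Xe) * Sigma_f * phi / (lambda_Xe + sigma_Xe * phi)
Numerator = (0.064 + 0.0022) * 0.219 * 4.1993e+13 = 6.088061e+11
Denominator = 2.09e-5 + 2.6e-18 * 4.1993e+13 = 1.300818e-04
Xe_eq = 6.088061e+11 / 1.300818e-04 = 4.6802e+15 /cm^3

4.6802e+15


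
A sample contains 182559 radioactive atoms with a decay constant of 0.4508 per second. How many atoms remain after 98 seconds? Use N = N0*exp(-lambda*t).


N = N0 * exp(-lambda * t)
N = 182559 * exp(-0.4508 * 98)
N = 1.1884e-14

1.1884e-14


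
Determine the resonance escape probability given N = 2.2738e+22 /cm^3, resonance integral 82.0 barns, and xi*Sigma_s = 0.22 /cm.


p = exp(-N * I * 1e-24 / (xi*Sigma_s))
p = exp(-2.2738e+22 * 82.0 * 1e-24 / 0.22)
p = 2.0860e-04

2.0860e-04


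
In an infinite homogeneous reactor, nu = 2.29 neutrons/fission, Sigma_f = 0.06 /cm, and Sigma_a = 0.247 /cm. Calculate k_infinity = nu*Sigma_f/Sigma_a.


k_inf = nu * Sigma_f / Sigma_a
k_inf = 2.29 * 0.06 / 0.247
k_inf = 0.55628

0.55628


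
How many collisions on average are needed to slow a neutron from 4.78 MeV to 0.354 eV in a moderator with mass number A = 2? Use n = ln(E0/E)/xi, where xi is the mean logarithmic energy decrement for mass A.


xi = 1 + (A-1)^2/(2A)*ln((A-1)/(A+1)) = 0.7253469 (for A = 2)
n = ln(E0/E) / xi
n = ln(4.78e6 / 0.354) / 0.7253469
n = ln(1.350282e+07) / 0.7253469 = 22.635

22.635


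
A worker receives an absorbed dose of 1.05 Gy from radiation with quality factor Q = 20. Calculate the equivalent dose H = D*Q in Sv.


H = D * Q
H = 1.05 * 20
H = 21.000 Sv

21.000


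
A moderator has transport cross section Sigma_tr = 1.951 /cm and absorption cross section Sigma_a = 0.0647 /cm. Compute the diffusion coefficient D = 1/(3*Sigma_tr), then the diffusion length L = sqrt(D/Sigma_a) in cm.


D = 1 / (3 * Sigma_tr) = 1 / (3 * 1.951) = 0.1708526 cm
L = sqrt(D / Sigma_a)
L = sqrt(0.1708526 / 0.0647)
L = 1.6250 cm

1.6250


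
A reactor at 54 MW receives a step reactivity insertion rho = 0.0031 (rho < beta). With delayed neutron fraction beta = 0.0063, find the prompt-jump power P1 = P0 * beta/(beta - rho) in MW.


P1/P0 = beta / (beta - rho)
P1/P0 = 0.0063 / (0.0063 - 0.0031) = 1.968750
P1 = 54 * 1.968750 = 106.31 MW

106.31


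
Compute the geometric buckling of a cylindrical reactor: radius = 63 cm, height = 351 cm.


B^2 = (2.405/R)^2 + (pi/H)^2
B^2 = (2.405/63)^2 + (pi/351)^2
B^2 = 0.0015374 /cm^2

0.0015374


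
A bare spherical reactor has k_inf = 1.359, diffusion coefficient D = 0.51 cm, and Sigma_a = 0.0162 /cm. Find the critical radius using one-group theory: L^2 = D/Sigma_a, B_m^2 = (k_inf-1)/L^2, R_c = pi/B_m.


L^2 = D / Sigma_a = 0.51 / 0.0162 = 31.48148 cm^2
B_m^2 = (k_inf - 1) / L^2 = (1.359 - 1) / 31.48148 = 0.01140353 /cm^2
For a bare sphere: B_g = pi/R, so R_c = pi / sqrt(B_m^2)
R_c = pi / sqrt(0.01140353) = 29.419 cm

29.419


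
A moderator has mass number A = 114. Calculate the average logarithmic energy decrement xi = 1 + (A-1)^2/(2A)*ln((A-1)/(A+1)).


xi = 1 + (A-1)^2/(2A) * ln((A-1)/(A+1))
xi = 1 + (114-1)^2/(2*114) * ln((114-1)/(114 +1))
xi = 0.017442

0.017442


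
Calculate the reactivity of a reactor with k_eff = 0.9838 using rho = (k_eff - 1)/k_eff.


rho = (k_eff - 1) / k_eff
rho = (0.9838 - 1) / 0.9838
rho = -0.016467

-0.016467


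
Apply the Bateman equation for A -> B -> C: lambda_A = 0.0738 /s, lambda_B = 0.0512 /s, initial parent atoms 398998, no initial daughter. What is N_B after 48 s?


N_B(t) = lambda_A * N_A0 / (lambda_B - lambda_A) * [exp(-lambda_A*t) - exp(-lambda_B*t)]
exp(-0.0738*48) = 0.02894378; exp(-0.0512*48) = 0.08564024
N_B = 0.0738 * 398998 / (0.0512 - 0.0738) * (0.02894378 - 0.08564024)
N_B = 73871

73871


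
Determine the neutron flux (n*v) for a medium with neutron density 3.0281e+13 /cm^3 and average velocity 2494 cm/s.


phi = n * v
phi = 3.0281e+13 * 2494
phi = 7.5521e+16 /cm^2/s

7.5521e+16


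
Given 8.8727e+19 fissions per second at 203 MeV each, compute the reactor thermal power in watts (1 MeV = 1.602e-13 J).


P = fission_rate * E_MeV * 1.602e-13
P = 8.8727e+19 * 203 * 1.602e-13
P = 2.8855e+09 W

2.8855e+09


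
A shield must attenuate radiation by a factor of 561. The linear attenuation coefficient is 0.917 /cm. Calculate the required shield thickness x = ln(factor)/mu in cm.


x = ln(factor) / mu
x = ln(561) / 0.917
x = 6.9026 cm

6.9026


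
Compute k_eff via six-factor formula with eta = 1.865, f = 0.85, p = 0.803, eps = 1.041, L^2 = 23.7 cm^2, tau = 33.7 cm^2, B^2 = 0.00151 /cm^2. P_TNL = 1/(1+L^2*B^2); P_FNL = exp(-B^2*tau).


k_inf = eta*f*p*eps = 1.865*0.85*0.803*1.041 = 1.325147
P_TNL = 1/(1 + L^2*B^2) = 1/(1 + 23.7*0.00151) = 0.9654495
P_FNL = exp(-B^2*tau) = exp(-0.00151*33.7) = 0.9503861
k_eff = k_inf * P_TNL * P_FNL = 1.325147 * 0.9654495 * 0.9503861
k_eff = 1.2159

1.2159


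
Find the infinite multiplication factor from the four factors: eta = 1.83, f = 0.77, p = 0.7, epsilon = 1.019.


k_inf = eta * f * p * epsilon
k_inf = 1.83 * 0.77 * 0.7 * 1.019
k_inf = 1.0051

1.0051


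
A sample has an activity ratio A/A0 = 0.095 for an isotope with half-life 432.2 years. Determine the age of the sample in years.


lambda = ln(2) / t_half = ln(2) / 432.2 = 0.001603765 /yr
t = -ln(A/A0) / lambda
t = -ln(0.095) / 0.001603765
t = 1467.7 yr

1467.7


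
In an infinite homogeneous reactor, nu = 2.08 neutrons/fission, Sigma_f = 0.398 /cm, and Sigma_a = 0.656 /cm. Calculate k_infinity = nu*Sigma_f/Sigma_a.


k_inf = nu * Sigma_f / Sigma_a
k_inf = 2.08 * 0.398 / 0.656
k_inf = 1.2620

1.2620


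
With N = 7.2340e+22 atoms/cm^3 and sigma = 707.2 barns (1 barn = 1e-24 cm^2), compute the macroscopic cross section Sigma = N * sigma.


Sigma = N * sigma_barns * 1e-24
Sigma = 7.2340e+22 * 707.2 * 1e-24
Sigma = 51.159 /cm

51.159


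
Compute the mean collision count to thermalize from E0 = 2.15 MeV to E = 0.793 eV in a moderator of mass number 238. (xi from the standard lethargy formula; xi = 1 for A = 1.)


xi = 1 + (A-1)^2/(2A)*ln((A-1)/(A+1)) = 0.008379872 (for A = 238)
n = ln(E0/E) / xi
n = ln(2.15e6 / 0.793) / 0.008379872
n = ln(2.711223e+06) / 0.008379872 = 1767.7

1767.7


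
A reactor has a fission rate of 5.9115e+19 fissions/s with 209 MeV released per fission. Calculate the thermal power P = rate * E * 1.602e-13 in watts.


P = fission_rate * E_MeV * 1.602e-13
P = 5.9115e+19 * 209 * 1.602e-13
P = 1.9793e+09 W

1.9793e+09


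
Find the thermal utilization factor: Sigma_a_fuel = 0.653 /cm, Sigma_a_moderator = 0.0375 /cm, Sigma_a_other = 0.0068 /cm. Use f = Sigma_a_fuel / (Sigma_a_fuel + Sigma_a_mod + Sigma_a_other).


f = Sigma_a_fuel / (Sigma_a_fuel + Sigma_a_mod + Sigma_a_other)
f = 0.653 / (0.653 + 0.0375 + 0.0068)
f = 0.93647

0.93647


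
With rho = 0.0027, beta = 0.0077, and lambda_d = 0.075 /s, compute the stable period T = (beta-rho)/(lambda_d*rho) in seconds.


T = (beta - rho) / (lambda_d * rho)
T = (0.0077 - 0.0027) / (0.075 * 0.0027)
T = 24.691 s

24.691


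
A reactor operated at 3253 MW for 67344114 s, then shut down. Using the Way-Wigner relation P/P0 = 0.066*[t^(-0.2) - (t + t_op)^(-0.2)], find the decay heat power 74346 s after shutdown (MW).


P/P0 = 0.066 * [t^(-0.2) - (t + t_op)^(-0.2)]
P/P0 = 0.066 * [74346^(-0.2) - (74346 + 67344114)^(-0.2)]
P/P0 = 0.066 * [0.1061081 - 0.02717967] = 0.005209276
P = 3253 * 0.005209276 = 16.946 MW

16.946


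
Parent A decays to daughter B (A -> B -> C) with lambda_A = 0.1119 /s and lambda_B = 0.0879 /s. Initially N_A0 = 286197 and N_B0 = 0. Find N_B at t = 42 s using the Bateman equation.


N_B(t) = lambda_A * N_A0 / (lambda_B - lambda_A) * [exp(-lambda_A*t) - exp(-lambda_B*t)]
exp(-0.1119*42) = 0.009097096; exp(-0.0879*42) = 0.02492709
N_B = 0.1119 * 286197 / (0.0879 - 0.1119) * (0.009097096 - 0.02492709)
N_B = 21123

21123


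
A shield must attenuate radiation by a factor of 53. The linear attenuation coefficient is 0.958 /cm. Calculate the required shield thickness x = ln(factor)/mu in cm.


x = ln(factor) / mu
x = ln(53) / 0.958
x = 4.1444 cm

4.1444


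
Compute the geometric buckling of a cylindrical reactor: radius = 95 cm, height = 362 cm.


B^2 = (2.405/R)^2 + (pi/H)^2
B^2 = (2.405/95)^2 + (pi/362)^2
B^2 = 7.1620e-04 /cm^2

7.1620e-04


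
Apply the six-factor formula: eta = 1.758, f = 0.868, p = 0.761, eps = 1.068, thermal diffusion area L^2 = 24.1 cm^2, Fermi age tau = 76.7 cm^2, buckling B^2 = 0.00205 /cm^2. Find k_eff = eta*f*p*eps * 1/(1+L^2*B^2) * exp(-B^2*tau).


k_inf = eta*f*p*eps = 1.758*0.868*0.761*1.068 = 1.240208
P_TNL = 1/(1 + L^2*B^2) = 1/(1 + 24.1*0.00205) = 0.9529209
P_FNL = exp(-B^2*tau) = exp(-0.00205*76.7) = 0.8545032
k_eff = k_inf * P_TNL * P_FNL = 1.240208 * 0.9529209 * 0.8545032
k_eff = 1.0099

1.0099


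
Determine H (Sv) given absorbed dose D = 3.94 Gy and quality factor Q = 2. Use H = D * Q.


H = D * Q
H = 3.94 * 2
H = 7.8800 Sv

7.8800


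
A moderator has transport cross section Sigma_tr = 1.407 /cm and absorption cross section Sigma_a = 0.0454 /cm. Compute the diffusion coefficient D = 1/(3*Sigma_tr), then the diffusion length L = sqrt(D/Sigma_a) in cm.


D = 1 / (3 * Sigma_tr) = 1 / (3 * 1.407) = 0.2369107 cm
L = sqrt(D / Sigma_a)
L = sqrt(0.2369107 / 0.0454)
L = 2.2844 cm

2.2844


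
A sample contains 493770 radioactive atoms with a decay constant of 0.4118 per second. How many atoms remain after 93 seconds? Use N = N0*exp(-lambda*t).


N = N0 * exp(-lambda * t)
N = 493770 * exp(-0.4118 * 93)
N = 1.1513e-11

1.1513e-11


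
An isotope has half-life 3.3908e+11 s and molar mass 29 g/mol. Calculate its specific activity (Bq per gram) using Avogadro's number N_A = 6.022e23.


lambda = ln(2) / t_half = ln(2) / 3.3908e+11 = 2.044200e-12 /s
SA = lambda * N_A / M
SA = 2.044200e-12 * 6.022e23 / 29
SA = 4.2449e+10 Bq/g

4.2449e+10


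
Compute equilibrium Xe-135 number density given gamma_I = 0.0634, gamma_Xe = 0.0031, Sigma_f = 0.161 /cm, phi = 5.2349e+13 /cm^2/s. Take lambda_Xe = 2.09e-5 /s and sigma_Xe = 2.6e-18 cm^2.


Xe_eq = (gamma_I + gamma_Xe) * Sigma_f * phi / (lambda_Xe + sigma_Xe * phi)
Numerator = (0.0634 + 0.0031) * 0.161 * 5.2349e+13 = 5.604746e+11
Denominator = 2.09e-5 + 2.6e-18 * 5.2349e+13 = 1.570074e-04
Xe_eq = 5.604746e+11 / 1.570074e-04 = 3.5697e+15 /cm^3

3.5697e+15


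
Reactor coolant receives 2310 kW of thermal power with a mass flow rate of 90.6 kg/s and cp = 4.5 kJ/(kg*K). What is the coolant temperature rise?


dT = Q / (m_dot * cp)
dT = 2310 / (90.6 * 4.5)
dT = 5.6659 C

5.6659


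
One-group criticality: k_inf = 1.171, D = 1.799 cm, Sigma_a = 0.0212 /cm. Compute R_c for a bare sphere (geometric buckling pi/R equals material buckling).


L^2 = D / Sigma_a = 1.799 / 0.0212 = 84.85849 cm^2
B_m^2 = (k_inf - 1) / L^2 = (1.171 - 1) / 84.85849 = 0.002015120 /cm^2
For a bare sphere: B_g = pi/R, so R_c = pi / sqrt(B_m^2)
R_c = pi / sqrt(0.002015120) = 69.984 cm

69.984


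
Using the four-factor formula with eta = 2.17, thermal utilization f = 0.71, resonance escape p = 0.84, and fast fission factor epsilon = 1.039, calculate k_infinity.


k_inf = eta * f * p * epsilon
k_inf = 2.17 * 0.71 * 0.84 * 1.039
k_inf = 1.3447

1.3447


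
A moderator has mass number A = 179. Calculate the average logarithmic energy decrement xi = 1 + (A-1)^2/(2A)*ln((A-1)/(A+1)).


xi = 1 + (A-1)^2/(2A) * ln((A-1)/(A+1))
xi = 1 + (179-1)^2/(2*179) * ln((179-1)/(179 +1))
xi = 0.011132

0.011132


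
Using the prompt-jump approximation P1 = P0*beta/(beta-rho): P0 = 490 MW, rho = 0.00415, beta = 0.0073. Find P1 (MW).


P1/P0 = beta / (beta - rho)
P1/P0 = 0.0073 / (0.0073 - 0.00415) = 2.317460
P1 = 490 * 2.317460 = 1135.6 MW

1135.6


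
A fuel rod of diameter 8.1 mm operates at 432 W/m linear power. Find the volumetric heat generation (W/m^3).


r = D / 2 / 1000 = 8.1 / 2 / 1000 = 0.00405 m
q''' = q' / (pi * r^2)
q''' = 432 / (pi * 0.00405^2)
q''' = 8.3835e+06 W/m^3

8.3835e+06


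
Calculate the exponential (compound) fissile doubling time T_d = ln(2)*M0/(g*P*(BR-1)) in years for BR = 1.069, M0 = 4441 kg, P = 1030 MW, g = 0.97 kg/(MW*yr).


Breeding gain G = BR - 1 = 1.069 - 1 = 0.069
Fissile production rate = g * P * G = 0.97 * 1030 * 0.069 = 68.9379 kg/yr
T_d = ln(2) * M0 / (g * P * G)
T_d = ln(2) * 4441 / 68.9379 = 44.653 yr

44.653


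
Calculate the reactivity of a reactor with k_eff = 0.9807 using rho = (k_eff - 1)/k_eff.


rho = (k_eff - 1) / k_eff
rho = (0.9807 - 1) / 0.9807
rho = -0.019680

-0.019680


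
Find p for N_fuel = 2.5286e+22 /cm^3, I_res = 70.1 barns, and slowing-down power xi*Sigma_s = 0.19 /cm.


p = exp(-N * I * 1e-24 / (xi*Sigma_s))
p = exp(-2.5286e+22 * 70.1 * 1e-24 / 0.19)
p = 8.8793e-05

8.8793e-05


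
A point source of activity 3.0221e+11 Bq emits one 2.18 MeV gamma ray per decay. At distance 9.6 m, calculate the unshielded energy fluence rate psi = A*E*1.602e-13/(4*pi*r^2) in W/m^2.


psi = A * E * 1.602e-13 / (4*pi*r^2)
psi = 3.0221e+11 * 2.18 * 1.602e-13 / (4*pi*9.6^2)
psi = 9.1133e-05 W/m^2

9.1133e-05


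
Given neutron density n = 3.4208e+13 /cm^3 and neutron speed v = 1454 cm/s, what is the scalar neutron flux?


phi = n * v
phi = 3.4208e+13 * 1454
phi = 4.9738e+16 /cm^2/s

4.9738e+16


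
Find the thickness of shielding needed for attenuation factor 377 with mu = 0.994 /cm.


x = ln(factor) / mu
x = ln(377) / 0.994
x = 5.9681 cm

5.9681


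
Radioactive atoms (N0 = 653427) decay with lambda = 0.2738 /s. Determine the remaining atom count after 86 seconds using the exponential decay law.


N = N0 * exp(-lambda * t)
N = 653427 * exp(-0.2738 * 86)
N = 3.8811e-05

3.8811e-05


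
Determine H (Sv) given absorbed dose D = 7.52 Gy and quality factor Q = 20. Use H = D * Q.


H = D * Q
H = 7.52 * 20
H = 150.40 Sv

150.40


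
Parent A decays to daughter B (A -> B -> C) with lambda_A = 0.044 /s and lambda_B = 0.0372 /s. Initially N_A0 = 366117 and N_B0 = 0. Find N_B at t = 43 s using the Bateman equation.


N_B(t) = lambda_A * N_A0 / (lambda_B - lambda_A) * [exp(-lambda_A*t) - exp(-lambda_B*t)]
exp(-0.044*43) = 0.1507700; exp(-0.0372*43) = 0.2019773
N_B = 0.044 * 366117 / (0.0372 - 0.044) * (0.1507700 - 0.2019773)
N_B = 121310

121310


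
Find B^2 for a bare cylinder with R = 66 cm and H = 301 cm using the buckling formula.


B^2 = (2.405/R)^2 + (pi/H)^2
B^2 = (2.405/66)^2 + (pi/301)^2
B^2 = 0.0014368 /cm^2

0.0014368


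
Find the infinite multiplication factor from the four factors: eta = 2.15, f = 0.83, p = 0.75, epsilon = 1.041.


k_inf = eta * f * p * epsilon
k_inf = 2.15 * 0.83 * 0.75 * 1.041
k_inf = 1.3932

1.3932


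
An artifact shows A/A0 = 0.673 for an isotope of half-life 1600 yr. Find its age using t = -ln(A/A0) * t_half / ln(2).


lambda = ln(2) / t_half = ln(2) / 1600 = 4.332170e-04 /yr
t = -ln(A/A0) / lambda
t = -ln(0.673) / 4.332170e-04
t = 914.11 yr

914.11


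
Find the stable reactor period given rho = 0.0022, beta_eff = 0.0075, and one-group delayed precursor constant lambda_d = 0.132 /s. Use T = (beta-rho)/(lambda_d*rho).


T = (beta - rho) / (lambda_d * rho)
T = (0.0075 - 0.0022) / (0.132 * 0.0022)
T = 18.251 s

18.251


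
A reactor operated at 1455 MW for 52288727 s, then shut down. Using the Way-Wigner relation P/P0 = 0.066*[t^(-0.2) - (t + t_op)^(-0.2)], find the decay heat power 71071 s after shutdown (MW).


P/P0 = 0.066 * [t^(-0.2) - (t + t_op)^(-0.2)]
P/P0 = 0.066 * [71071^(-0.2) - (71071 + 52288727)^(-0.2)]
P/P0 = 0.066 * [0.1070684 - 0.02858909] = 0.005179634
P = 1455 * 0.005179634 = 7.5364 MW

7.5364


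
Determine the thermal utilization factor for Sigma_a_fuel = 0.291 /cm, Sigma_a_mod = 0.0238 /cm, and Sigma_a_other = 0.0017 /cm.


f = Sigma_a_fuel / (Sigma_a_fuel + Sigma_a_mod + Sigma_a_other)
f = 0.291 / (0.291 + 0.0238 + 0.0017)
f = 0.91943

0.91943


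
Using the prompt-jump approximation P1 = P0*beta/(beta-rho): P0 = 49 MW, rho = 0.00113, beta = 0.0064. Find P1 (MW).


P1/P0 = beta / (beta - rho)
P1/P0 = 0.0064 / (0.0064 - 0.00113) = 1.214421
P1 = 49 * 1.214421 = 59.507 MW

59.507


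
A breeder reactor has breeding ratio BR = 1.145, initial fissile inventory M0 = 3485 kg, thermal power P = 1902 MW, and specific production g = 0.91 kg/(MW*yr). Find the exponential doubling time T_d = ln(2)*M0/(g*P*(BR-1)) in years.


Breeding gain G = BR - 1 = 1.145 - 1 = 0.145
Fissile production rate = g * P * G = 0.91 * 1902 * 0.145 = 250.9689 kg/yr
T_d = ln(2) * M0 / (g * P * G)
T_d = ln(2) * 3485 / 250.9689 = 9.6252 yr

9.6252


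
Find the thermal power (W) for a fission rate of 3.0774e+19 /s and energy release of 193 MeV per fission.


P = fission_rate * E_MeV * 1.602e-13
P = 3.0774e+19 * 193 * 1.602e-13
P = 9.5149e+08 W

9.5149e+08


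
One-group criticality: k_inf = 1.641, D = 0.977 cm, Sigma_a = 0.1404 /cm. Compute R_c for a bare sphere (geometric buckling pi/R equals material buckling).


L^2 = D / Sigma_a = 0.977 / 0.1404 = 6.958689 cm^2
B_m^2 = (k_inf - 1) / L^2 = (1.641 - 1) / 6.958689 = 0.09211505 /cm^2
For a bare sphere: B_g = pi/R, so R_c = pi / sqrt(B_m^2)
R_c = pi / sqrt(0.09211505) = 10.351 cm

10.351


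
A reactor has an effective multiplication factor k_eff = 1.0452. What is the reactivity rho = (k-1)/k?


rho = (k_eff - 1) / k_eff
rho = (1.0452 - 1) / 1.0452
rho = 0.043245

0.043245


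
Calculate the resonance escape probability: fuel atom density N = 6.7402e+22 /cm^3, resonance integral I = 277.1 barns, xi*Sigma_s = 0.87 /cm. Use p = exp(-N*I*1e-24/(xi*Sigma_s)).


p = exp(-N * I * 1e-24 / (xi*Sigma_s))
p = exp(-6.7402e+22 * 277.1 * 1e-24 / 0.87)
p = 4.7490e-10

4.7490e-10


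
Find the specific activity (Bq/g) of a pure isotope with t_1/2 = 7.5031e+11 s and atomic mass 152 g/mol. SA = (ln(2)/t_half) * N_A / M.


lambda = ln(2) / t_half = ln(2) / 7.5031e+11 = 9.238144e-13 /s
SA = lambda * N_A / M
SA = 9.238144e-13 * 6.022e23 / 152
SA = 3.6600e+09 Bq/g

3.6600e+09


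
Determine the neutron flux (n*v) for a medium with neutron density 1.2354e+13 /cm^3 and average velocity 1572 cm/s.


phi = n * v
phi = 1.2354e+13 * 1572
phi = 1.9420e+16 /cm^2/s

1.9420e+16


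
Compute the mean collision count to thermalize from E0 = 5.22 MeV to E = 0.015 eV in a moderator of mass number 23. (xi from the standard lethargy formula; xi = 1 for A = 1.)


xi = 1 + (A-1)^2/(2A)*ln((A-1)/(A+1)) = 0.08448899 (for A = 23)
n = ln(E0/E) / xi
n = ln(5.22e6 / 0.015) / 0.08448899
n = ln(3.480000e+08) / 0.08448899 = 232.78

232.78


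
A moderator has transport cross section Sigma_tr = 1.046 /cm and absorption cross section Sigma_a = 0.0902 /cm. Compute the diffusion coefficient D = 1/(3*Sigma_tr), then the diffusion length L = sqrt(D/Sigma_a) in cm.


D = 1 / (3 * Sigma_tr) = 1 / (3 * 1.046) = 0.3186743 cm
L = sqrt(D / Sigma_a)
L = sqrt(0.3186743 / 0.0902)
L = 1.8796 cm

1.8796


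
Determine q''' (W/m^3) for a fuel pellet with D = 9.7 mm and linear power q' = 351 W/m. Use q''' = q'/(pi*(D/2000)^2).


r = D / 2 / 1000 = 9.7 / 2 / 1000 = 0.00485 m
q''' = q' / (pi * r^2)
q''' = 351 / (pi * 0.00485^2)
q''' = 4.7498e+06 W/m^3

4.7498e+06


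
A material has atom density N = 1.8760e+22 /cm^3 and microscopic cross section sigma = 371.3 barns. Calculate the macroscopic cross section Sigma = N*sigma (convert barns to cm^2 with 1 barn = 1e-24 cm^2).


Sigma = N * sigma_barns * 1e-24
Sigma = 1.8760e+22 * 371.3 * 1e-24
Sigma = 6.9656 /cm

6.9656


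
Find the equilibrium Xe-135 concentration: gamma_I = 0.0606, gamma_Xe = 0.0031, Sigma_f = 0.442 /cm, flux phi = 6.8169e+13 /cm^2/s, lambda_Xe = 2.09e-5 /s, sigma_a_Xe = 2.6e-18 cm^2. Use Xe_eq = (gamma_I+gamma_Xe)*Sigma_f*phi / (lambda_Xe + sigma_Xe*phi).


Xe_eq = (gamma_I + gamma_Xe) * Sigma_f * phi / (lambda_Xe + sigma_Xe * phi)
Numerator = (0.0606 + 0.0031) * 0.442 * 6.8169e+13 = 1.919325e+12
Denominator = 2.09e-5 + 2.6e-18 * 6.8169e+13 = 1.981394e-04
Xe_eq = 1.919325e+12 / 1.981394e-04 = 9.6867e+15 /cm^3

9.6867e+15


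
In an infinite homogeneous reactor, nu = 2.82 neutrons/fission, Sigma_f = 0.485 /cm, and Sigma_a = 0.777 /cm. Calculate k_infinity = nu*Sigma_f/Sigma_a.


k_inf = nu * Sigma_f / Sigma_a
k_inf = 2.82 * 0.485 / 0.777
k_inf = 1.7602

1.7602


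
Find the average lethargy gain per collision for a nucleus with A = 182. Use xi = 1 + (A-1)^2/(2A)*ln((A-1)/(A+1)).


xi = 1 + (A-1)^2/(2A) * ln((A-1)/(A+1))
xi = 1 + (182-1)^2/(2*182) * ln((182-1)/(182 +1))
xi = 0.010949

0.010949


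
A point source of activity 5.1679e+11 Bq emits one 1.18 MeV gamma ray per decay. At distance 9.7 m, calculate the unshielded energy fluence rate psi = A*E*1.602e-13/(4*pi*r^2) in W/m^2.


psi = A * E * 1.602e-13 / (4*pi*r^2)
psi = 5.1679e+11 * 1.18 * 1.602e-13 / (4*pi*9.7^2)
psi = 8.2624e-05 W/m^2

8.2624e-05
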